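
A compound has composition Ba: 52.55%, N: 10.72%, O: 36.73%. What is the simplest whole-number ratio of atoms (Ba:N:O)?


Assume 100 g of compound, divide each mass% by atomic mass to get moles, then normalize by the smallest to get a raw atom ratio.
Moles per 100 g: Ba: 52.55/137.327 = 0.3827, N: 10.72/14.007 = 0.7653, O: 36.73/15.999 = 2.2958
Raw ratio (divide by min = 0.3827): Ba: 1.0, N: 2.0, O: 5.999
Multiply by 1 to clear fractions: Ba: 1.0 ~= 1, N: 2.0 ~= 2, O: 5.999 ~= 6
Reduce by GCD to get the simplest whole-number ratio:

1:2:6


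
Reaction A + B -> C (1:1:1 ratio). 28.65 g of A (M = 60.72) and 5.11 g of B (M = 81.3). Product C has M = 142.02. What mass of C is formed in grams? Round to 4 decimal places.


Find moles of each reactant; the smaller value is the limiting reagent in a 1:1:1 reaction, so moles_C equals moles of the limiter.
n_A = mass_A / M_A = 28.65 / 60.72 = 0.471838 mol
n_B = mass_B / M_B = 5.11 / 81.3 = 0.062854 mol
Limiting reagent: B (smaller), n_limiting = 0.062854 mol
mass_C = n_limiting * M_C = 0.062854 * 142.02
mass_C = 8.92652508 g, rounded to 4 dp:

8.9265 g


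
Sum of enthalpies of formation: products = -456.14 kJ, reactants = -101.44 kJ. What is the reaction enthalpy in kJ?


dH_rxn = sum(dH_f products) - sum(dH_f reactants)
dH_rxn = -456.14 - (-101.44)
dH_rxn = -354.7 kJ:

-354.70 kJ


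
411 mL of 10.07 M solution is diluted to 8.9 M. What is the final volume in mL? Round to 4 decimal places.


Dilution: M1*V1 = M2*V2, solve for V2.
V2 = M1*V1 / M2
V2 = 10.07 * 411 / 8.9
V2 = 4138.77 / 8.9
V2 = 465.03033708 mL, rounded to 4 dp:

465.0303 mL


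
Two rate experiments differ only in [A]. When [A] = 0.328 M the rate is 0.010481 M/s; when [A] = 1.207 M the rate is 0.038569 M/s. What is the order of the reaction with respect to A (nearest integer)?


Rate is proportional to [A]^n, so rate2/rate1 = ([A]2/[A]1)^n. Take logs to solve for n.
rate2/rate1 = 0.038569 / 0.010481 = 3.6799
[A]2/[A]1 = 1.207 / 0.328 = 3.6799
n = ln(3.6799) / ln(3.6799) = 1.0
Nearest integer order:

1


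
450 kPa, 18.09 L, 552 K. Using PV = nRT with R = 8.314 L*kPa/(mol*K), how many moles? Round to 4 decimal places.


PV = nRT, solve for n = PV / (RT).
PV = 450 * 18.09 = 8140.5
RT = 8.314 * 552 = 4589.328
n = 8140.5 / 4589.328
n = 1.7737891 mol, rounded to 4 dp:

1.7738 mol


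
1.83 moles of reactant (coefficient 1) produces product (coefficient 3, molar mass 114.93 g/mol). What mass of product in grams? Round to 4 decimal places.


Use the coefficient ratio to convert reactant moles to product moles, then multiply by the product's molar mass.
moles_P = moles_R * (coeff_P / coeff_R) = 1.83 * (3/1) = 5.49
mass_P = moles_P * M_P = 5.49 * 114.93
mass_P = 630.9657 g, rounded to 4 dp:

630.9657 g


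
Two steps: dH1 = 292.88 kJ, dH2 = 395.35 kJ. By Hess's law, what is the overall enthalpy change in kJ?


Hess's law: enthalpy is a state function, so add the step enthalpies.
dH_total = dH1 + dH2 = 292.88 + (395.35)
dH_total = 688.23 kJ:

688.23 kJ


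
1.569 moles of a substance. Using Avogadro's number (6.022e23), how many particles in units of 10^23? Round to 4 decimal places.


N = n * NA, then divide by 1e23 for the requested units.
N / 1e23 = n * 6.022
N / 1e23 = 1.569 * 6.022
N / 1e23 = 9.448518, rounded to 4 dp:

9.4485


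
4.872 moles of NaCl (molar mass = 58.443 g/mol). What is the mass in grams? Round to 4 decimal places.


mass = n * M
mass = 4.872 * 58.443
mass = 284.734296 g, rounded to 4 dp:

284.7343 g


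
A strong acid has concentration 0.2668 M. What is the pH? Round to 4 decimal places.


A strong acid dissociates completely, so [H+] equals the given concentration.
pH = -log10([H+]) = -log10(0.2668)
pH = 0.57381417, rounded to 4 dp:

0.5738


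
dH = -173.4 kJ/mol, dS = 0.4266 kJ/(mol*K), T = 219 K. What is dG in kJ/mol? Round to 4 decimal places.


Gibbs: dG = dH - T*dS (consistent units, dS already in kJ/(mol*K)).
T*dS = 219 * 0.4266 = 93.4254
dG = -173.4 - (93.4254)
dG = -266.8254 kJ/mol, rounded to 4 dp:

-266.8254 kJ/mol


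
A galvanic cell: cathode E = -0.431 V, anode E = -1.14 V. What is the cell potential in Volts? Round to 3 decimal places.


Standard cell potential: E_cell = E_cathode - E_anode.
E_cell = -0.431 - (-1.14)
E_cell = 0.709 V, rounded to 3 dp:

0.709 V


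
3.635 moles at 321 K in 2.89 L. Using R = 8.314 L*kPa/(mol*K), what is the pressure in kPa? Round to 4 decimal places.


PV = nRT, solve for P = nRT / V.
nRT = 3.635 * 8.314 * 321 = 9701.0662
P = 9701.0662 / 2.89
P = 3356.77031142 kPa, rounded to 4 dp:

3356.7703 kPa


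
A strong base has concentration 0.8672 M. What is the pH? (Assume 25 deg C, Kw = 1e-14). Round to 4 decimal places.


A strong base dissociates completely, so [OH-] equals the given concentration.
pOH = -log10([OH-]) = -log10(0.8672) = 0.061881
pH = 14 - pOH = 14 - 0.061881
pH = 13.938119, rounded to 4 dp:

13.9381


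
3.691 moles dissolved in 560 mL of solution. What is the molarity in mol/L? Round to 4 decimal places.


Convert volume to liters: V_L = V_mL / 1000.
V_L = 560 / 1000 = 0.56 L
M = n / V_L = 3.691 / 0.56
M = 6.59107143 mol/L, rounded to 4 dp:

6.5911 mol/L


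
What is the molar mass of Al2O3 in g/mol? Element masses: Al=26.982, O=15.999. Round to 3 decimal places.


M = sum(count * atomic_mass) over atoms.
M = 2*26.982 + 3*15.999
M = 53.964 + 47.997
M = 101.961 g/mol, rounded to 3 dp:

101.961 g/mol


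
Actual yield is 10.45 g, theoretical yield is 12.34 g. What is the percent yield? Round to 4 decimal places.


% yield = 100 * actual / theoretical
% yield = 100 * 10.45 / 12.34
% yield = 84.68395462 %, rounded to 4 dp:

84.6840 %


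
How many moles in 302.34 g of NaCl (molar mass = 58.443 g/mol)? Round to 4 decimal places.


n = mass / M
n = 302.34 / 58.443
n = 5.17324573 mol, rounded to 4 dp:

5.1732 mol


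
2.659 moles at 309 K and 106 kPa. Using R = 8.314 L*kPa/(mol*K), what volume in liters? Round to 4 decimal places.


PV = nRT, solve for V = nRT / P.
nRT = 2.659 * 8.314 * 309 = 6831.0401
V = 6831.0401 / 106
V = 64.44377453 L, rounded to 4 dp:

64.4438 L


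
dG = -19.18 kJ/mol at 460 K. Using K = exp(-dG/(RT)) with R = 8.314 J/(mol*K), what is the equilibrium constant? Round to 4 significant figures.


dG is in kJ/mol; multiply by 1000 to match R in J/(mol*K).
RT = 8.314 * 460 = 3824.44 J/mol
exponent = -dG*1000 / (RT) = -(-19.18*1000) / 3824.44 = 5.01511332
K = exp(5.01511332)
K = 150.67321, rounded to 4 significant figures:

150.7


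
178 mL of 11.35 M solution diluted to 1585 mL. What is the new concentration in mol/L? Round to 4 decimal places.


Dilution: M1*V1 = M2*V2, solve for M2.
M2 = M1*V1 / V2
M2 = 11.35 * 178 / 1585
M2 = 2020.3 / 1585
M2 = 1.27463722 mol/L, rounded to 4 dp:

1.2746 mol/L


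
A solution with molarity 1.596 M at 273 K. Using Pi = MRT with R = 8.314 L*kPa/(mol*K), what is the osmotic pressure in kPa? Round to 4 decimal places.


Osmotic pressure (van't Hoff): Pi = M*R*T.
RT = 8.314 * 273 = 2269.722
Pi = 1.596 * 2269.722
Pi = 3622.476312 kPa, rounded to 4 dp:

3622.4763 kPa


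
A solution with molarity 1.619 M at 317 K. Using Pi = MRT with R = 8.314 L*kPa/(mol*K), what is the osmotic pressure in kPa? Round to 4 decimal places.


Osmotic pressure (van't Hoff): Pi = M*R*T.
RT = 8.314 * 317 = 2635.538
Pi = 1.619 * 2635.538
Pi = 4266.936022 kPa, rounded to 4 dp:

4266.9360 kPa


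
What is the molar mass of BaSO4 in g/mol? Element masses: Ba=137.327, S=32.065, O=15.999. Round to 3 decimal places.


M = sum(count * atomic_mass) over atoms.
M = 1*137.327 + 1*32.065 + 4*15.999
M = 137.327 + 32.065 + 63.996
M = 233.388 g/mol, rounded to 3 dp:

233.388 g/mol


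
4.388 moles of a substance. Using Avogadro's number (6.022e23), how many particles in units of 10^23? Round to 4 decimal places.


N = n * NA, then divide by 1e23 for the requested units.
N / 1e23 = n * 6.022
N / 1e23 = 4.388 * 6.022
N / 1e23 = 26.424536, rounded to 4 dp:

26.4245


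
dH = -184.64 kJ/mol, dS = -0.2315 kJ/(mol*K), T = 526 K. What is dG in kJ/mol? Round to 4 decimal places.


Gibbs: dG = dH - T*dS (consistent units, dS already in kJ/(mol*K)).
T*dS = 526 * -0.2315 = -121.769
dG = -184.64 - (-121.769)
dG = -62.871 kJ/mol, rounded to 4 dp:

-62.8710 kJ/mol


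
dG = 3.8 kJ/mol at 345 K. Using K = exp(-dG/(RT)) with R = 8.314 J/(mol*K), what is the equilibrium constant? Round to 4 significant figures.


dG is in kJ/mol; multiply by 1000 to match R in J/(mol*K).
RT = 8.314 * 345 = 2868.33 J/mol
exponent = -dG*1000 / (RT) = -(3.8*1000) / 2868.33 = -1.3248127
K = exp(-1.3248127)
K = 0.26585275, rounded to 4 significant figures:

0.2659


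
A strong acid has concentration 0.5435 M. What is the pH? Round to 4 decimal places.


A strong acid dissociates completely, so [H+] equals the given concentration.
pH = -log10([H+]) = -log10(0.5435)
pH = 0.26480045, rounded to 4 dp:

0.2648


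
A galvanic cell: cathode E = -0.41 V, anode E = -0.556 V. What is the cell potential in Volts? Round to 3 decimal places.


Standard cell potential: E_cell = E_cathode - E_anode.
E_cell = -0.41 - (-0.556)
E_cell = 0.146 V, rounded to 3 dp:

0.146 V


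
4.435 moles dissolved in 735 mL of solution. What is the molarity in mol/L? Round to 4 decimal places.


Convert volume to liters: V_L = V_mL / 1000.
V_L = 735 / 1000 = 0.735 L
M = n / V_L = 4.435 / 0.735
M = 6.03401361 mol/L, rounded to 4 dp:

6.0340 mol/L


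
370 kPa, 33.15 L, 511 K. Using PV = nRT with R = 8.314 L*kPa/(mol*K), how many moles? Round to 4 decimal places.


PV = nRT, solve for n = PV / (RT).
PV = 370 * 33.15 = 12265.5
RT = 8.314 * 511 = 4248.454
n = 12265.5 / 4248.454
n = 2.88705021 mol, rounded to 4 dp:

2.8871 mol


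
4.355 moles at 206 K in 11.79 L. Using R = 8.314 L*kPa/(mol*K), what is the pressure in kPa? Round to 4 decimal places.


PV = nRT, solve for P = nRT / V.
nRT = 4.355 * 8.314 * 206 = 7458.7388
P = 7458.7388 / 11.79
P = 632.63263783 kPa, rounded to 4 dp:

632.6326 kPa


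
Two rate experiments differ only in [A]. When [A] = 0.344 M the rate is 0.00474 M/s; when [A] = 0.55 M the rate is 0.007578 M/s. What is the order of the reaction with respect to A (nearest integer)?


Rate is proportional to [A]^n, so rate2/rate1 = ([A]2/[A]1)^n. Take logs to solve for n.
rate2/rate1 = 0.007578 / 0.00474 = 1.5987
[A]2/[A]1 = 0.55 / 0.344 = 1.5988
n = ln(1.5987) / ln(1.5988) = 1.0
Nearest integer order:

1


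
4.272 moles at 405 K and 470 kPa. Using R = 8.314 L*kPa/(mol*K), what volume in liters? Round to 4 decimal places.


PV = nRT, solve for V = nRT / P.
nRT = 4.272 * 8.314 * 405 = 14384.5502
V = 14384.5502 / 470
V = 30.60542596 L, rounded to 4 dp:

30.6054 L


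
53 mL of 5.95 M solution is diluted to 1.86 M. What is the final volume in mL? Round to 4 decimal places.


Dilution: M1*V1 = M2*V2, solve for V2.
V2 = M1*V1 / M2
V2 = 5.95 * 53 / 1.86
V2 = 315.35 / 1.86
V2 = 169.54301075 mL, rounded to 4 dp:

169.5430 mL


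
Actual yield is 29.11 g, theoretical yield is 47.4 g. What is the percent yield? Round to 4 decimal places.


% yield = 100 * actual / theoretical
% yield = 100 * 29.11 / 47.4
% yield = 61.41350211 %, rounded to 4 dp:

61.4135 %


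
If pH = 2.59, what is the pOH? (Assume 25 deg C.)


At 25 deg C, pH + pOH = 14.
pOH = 14 - pH = 14 - 2.59
pOH = 11.41:

11.41


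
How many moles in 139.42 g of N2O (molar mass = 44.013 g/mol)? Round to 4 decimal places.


n = mass / M
n = 139.42 / 44.013
n = 3.16770045 mol, rounded to 4 dp:

3.1677 mol


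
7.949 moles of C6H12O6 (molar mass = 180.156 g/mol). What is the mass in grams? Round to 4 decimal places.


mass = n * M
mass = 7.949 * 180.156
mass = 1432.060044 g, rounded to 4 dp:

1432.0600 g


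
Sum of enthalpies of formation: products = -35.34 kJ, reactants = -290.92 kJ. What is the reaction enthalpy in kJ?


dH_rxn = sum(dH_f products) - sum(dH_f reactants)
dH_rxn = -35.34 - (-290.92)
dH_rxn = 255.58 kJ:

255.58 kJ


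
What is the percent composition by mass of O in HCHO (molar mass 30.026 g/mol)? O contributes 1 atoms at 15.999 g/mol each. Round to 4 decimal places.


pct = 100 * (n_elem * M_elem) / M_total
mass_contribution = 1 * 15.999 = 15.999 g/mol
pct = 100 * 15.999 / 30.026
pct = 53.28382069 %, rounded to 4 dp:

53.2838 %


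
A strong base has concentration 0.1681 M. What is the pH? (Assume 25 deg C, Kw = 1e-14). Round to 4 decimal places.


A strong base dissociates completely, so [OH-] equals the given concentration.
pOH = -log10([OH-]) = -log10(0.1681) = 0.774432
pH = 14 - pOH = 14 - 0.774432
pH = 13.225568, rounded to 4 dp:

13.2256


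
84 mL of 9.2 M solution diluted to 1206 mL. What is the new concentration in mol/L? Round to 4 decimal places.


Dilution: M1*V1 = M2*V2, solve for M2.
M2 = M1*V1 / V2
M2 = 9.2 * 84 / 1206
M2 = 772.8 / 1206
M2 = 0.64079602 mol/L, rounded to 4 dp:

0.6408 mol/L


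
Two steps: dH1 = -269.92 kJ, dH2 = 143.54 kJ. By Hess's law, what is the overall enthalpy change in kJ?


Hess's law: enthalpy is a state function, so add the step enthalpies.
dH_total = dH1 + dH2 = -269.92 + (143.54)
dH_total = -126.38 kJ:

-126.38 kJ


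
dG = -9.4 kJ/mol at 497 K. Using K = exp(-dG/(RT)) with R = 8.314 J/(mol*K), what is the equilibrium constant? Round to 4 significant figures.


dG is in kJ/mol; multiply by 1000 to match R in J/(mol*K).
RT = 8.314 * 497 = 4132.058 J/mol
exponent = -dG*1000 / (RT) = -(-9.4*1000) / 4132.058 = 2.27489546
K = exp(2.27489546)
K = 9.7269021, rounded to 4 significant figures:

9.727


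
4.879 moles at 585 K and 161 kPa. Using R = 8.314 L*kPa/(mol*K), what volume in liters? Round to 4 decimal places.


PV = nRT, solve for V = nRT / P.
nRT = 4.879 * 8.314 * 585 = 23729.9435
V = 23729.9435 / 161
V = 147.39095342 L, rounded to 4 dp:

147.3910 L


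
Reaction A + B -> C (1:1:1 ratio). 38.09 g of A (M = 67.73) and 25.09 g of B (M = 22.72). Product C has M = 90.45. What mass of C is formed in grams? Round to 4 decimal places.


Find moles of each reactant; the smaller value is the limiting reagent in a 1:1:1 reaction, so moles_C equals moles of the limiter.
n_A = mass_A / M_A = 38.09 / 67.73 = 0.56238 mol
n_B = mass_B / M_B = 25.09 / 22.72 = 1.104313 mol
Limiting reagent: A (smaller), n_limiting = 0.56238 mol
mass_C = n_limiting * M_C = 0.56238 * 90.45
mass_C = 50.867271 g, rounded to 4 dp:

50.8673 g


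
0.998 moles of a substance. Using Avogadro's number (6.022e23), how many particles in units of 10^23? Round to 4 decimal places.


N = n * NA, then divide by 1e23 for the requested units.
N / 1e23 = n * 6.022
N / 1e23 = 0.998 * 6.022
N / 1e23 = 6.009956, rounded to 4 dp:

6.0100


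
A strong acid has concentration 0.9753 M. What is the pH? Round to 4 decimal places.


A strong acid dissociates completely, so [H+] equals the given concentration.
pH = -log10([H+]) = -log10(0.9753)
pH = 0.01086178, rounded to 4 dp:

0.0109


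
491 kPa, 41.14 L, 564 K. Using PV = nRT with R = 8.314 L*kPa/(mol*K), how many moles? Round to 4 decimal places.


PV = nRT, solve for n = PV / (RT).
PV = 491 * 41.14 = 20199.74
RT = 8.314 * 564 = 4689.096
n = 20199.74 / 4689.096
n = 4.30781114 mol, rounded to 4 dp:

4.3078 mol


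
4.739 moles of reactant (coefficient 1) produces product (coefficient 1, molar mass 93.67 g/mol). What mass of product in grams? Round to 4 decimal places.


Use the coefficient ratio to convert reactant moles to product moles, then multiply by the product's molar mass.
moles_P = moles_R * (coeff_P / coeff_R) = 4.739 * (1/1) = 4.739
mass_P = moles_P * M_P = 4.739 * 93.67
mass_P = 443.90213 g, rounded to 4 dp:

443.9021 g


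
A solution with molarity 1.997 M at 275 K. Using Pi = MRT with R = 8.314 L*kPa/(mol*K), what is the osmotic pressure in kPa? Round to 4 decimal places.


Osmotic pressure (van't Hoff): Pi = M*R*T.
RT = 8.314 * 275 = 2286.35
Pi = 1.997 * 2286.35
Pi = 4565.84095 kPa, rounded to 4 dp:

4565.8410 kPa


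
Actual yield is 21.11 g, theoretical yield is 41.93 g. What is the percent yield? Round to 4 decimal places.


% yield = 100 * actual / theoretical
% yield = 100 * 21.11 / 41.93
% yield = 50.34581445 %, rounded to 4 dp:

50.3458 %


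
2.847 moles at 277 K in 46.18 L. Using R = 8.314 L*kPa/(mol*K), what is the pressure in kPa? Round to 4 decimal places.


PV = nRT, solve for P = nRT / V.
nRT = 2.847 * 8.314 * 277 = 6556.5784
P = 6556.5784 / 46.18
P = 141.97874405 kPa, rounded to 4 dp:

141.9787 kPa


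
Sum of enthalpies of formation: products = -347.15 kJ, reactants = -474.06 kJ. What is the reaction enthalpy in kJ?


dH_rxn = sum(dH_f products) - sum(dH_f reactants)
dH_rxn = -347.15 - (-474.06)
dH_rxn = 126.91 kJ:

126.91 kJ


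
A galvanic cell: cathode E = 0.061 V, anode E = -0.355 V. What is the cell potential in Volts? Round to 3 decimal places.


Standard cell potential: E_cell = E_cathode - E_anode.
E_cell = 0.061 - (-0.355)
E_cell = 0.416 V, rounded to 3 dp:

0.416 V


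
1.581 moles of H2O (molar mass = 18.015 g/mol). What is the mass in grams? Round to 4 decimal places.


mass = n * M
mass = 1.581 * 18.015
mass = 28.481715 g, rounded to 4 dp:

28.4817 g


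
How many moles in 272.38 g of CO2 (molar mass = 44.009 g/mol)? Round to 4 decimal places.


n = mass / M
n = 272.38 / 44.009
n = 6.18918858 mol, rounded to 4 dp:

6.1892 mol


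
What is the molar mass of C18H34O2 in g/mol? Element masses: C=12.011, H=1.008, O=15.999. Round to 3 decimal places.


M = sum(count * atomic_mass) over atoms.
M = 18*12.011 + 34*1.008 + 2*15.999
M = 216.198 + 34.272 + 31.998
M = 282.468 g/mol, rounded to 3 dp:

282.468 g/mol


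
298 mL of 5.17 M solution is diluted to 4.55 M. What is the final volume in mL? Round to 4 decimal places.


Dilution: M1*V1 = M2*V2, solve for V2.
V2 = M1*V1 / M2
V2 = 5.17 * 298 / 4.55
V2 = 1540.66 / 4.55
V2 = 338.60659341 mL, rounded to 4 dp:

338.6066 mL


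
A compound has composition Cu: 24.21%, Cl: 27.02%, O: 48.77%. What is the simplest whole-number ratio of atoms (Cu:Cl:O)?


Assume 100 g of compound, divide each mass% by atomic mass to get moles, then normalize by the smallest to get a raw atom ratio.
Moles per 100 g: Cu: 24.21/63.546 = 0.381, Cl: 27.02/35.453 = 0.7621, O: 48.77/15.999 = 3.0483
Raw ratio (divide by min = 0.381): Cu: 1.0, Cl: 2.0, O: 8.001
Multiply by 1 to clear fractions: Cu: 1.0 ~= 1, Cl: 2.0 ~= 2, O: 8.001 ~= 8
Reduce by GCD to get the simplest whole-number ratio:

1:2:8


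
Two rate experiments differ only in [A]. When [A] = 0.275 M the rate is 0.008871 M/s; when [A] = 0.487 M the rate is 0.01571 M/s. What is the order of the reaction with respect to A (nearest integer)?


Rate is proportional to [A]^n, so rate2/rate1 = ([A]2/[A]1)^n. Take logs to solve for n.
rate2/rate1 = 0.01571 / 0.008871 = 1.7709
[A]2/[A]1 = 0.487 / 0.275 = 1.7709
n = ln(1.7709) / ln(1.7709) = 1.0
Nearest integer order:

1


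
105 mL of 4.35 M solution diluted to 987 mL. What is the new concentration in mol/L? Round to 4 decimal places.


Dilution: M1*V1 = M2*V2, solve for M2.
M2 = M1*V1 / V2
M2 = 4.35 * 105 / 987
M2 = 456.75 / 987
M2 = 0.46276596 mol/L, rounded to 4 dp:

0.4628 mol/L


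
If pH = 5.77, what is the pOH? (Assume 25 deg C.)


At 25 deg C, pH + pOH = 14.
pOH = 14 - pH = 14 - 5.77
pOH = 8.23:

8.23


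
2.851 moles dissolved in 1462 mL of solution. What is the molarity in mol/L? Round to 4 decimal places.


Convert volume to liters: V_L = V_mL / 1000.
V_L = 1462 / 1000 = 1.462 L
M = n / V_L = 2.851 / 1.462
M = 1.9500684 mol/L, rounded to 4 dp:

1.9501 mol/L


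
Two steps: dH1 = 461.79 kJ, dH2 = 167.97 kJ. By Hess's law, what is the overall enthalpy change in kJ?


Hess's law: enthalpy is a state function, so add the step enthalpies.
dH_total = dH1 + dH2 = 461.79 + (167.97)
dH_total = 629.76 kJ:

629.76 kJ


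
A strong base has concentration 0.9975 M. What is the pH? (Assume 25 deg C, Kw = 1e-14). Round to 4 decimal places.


A strong base dissociates completely, so [OH-] equals the given concentration.
pOH = -log10([OH-]) = -log10(0.9975) = 0.001087
pH = 14 - pOH = 14 - 0.001087
pH = 13.998913, rounded to 4 dp:

13.9989


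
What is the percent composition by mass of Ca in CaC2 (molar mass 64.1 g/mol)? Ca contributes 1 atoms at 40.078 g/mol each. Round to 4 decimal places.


pct = 100 * (n_elem * M_elem) / M_total
mass_contribution = 1 * 40.078 = 40.078 g/mol
pct = 100 * 40.078 / 64.1
pct = 62.52418097 %, rounded to 4 dp:

62.5242 %


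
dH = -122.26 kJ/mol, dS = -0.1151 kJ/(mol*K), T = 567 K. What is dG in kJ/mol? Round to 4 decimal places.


Gibbs: dG = dH - T*dS (consistent units, dS already in kJ/(mol*K)).
T*dS = 567 * -0.1151 = -65.2617
dG = -122.26 - (-65.2617)
dG = -56.9983 kJ/mol, rounded to 4 dp:

-56.9983 kJ/mol


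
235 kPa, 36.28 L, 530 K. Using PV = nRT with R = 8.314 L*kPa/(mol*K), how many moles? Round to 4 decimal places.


PV = nRT, solve for n = PV / (RT).
PV = 235 * 36.28 = 8525.8
RT = 8.314 * 530 = 4406.42
n = 8525.8 / 4406.42
n = 1.93485868 mol, rounded to 4 dp:

1.9349 mol


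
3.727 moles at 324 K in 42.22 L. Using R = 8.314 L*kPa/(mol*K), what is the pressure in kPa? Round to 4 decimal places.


PV = nRT, solve for P = nRT / V.
nRT = 3.727 * 8.314 * 324 = 10039.5541
P = 10039.5541 / 42.22
P = 237.79142823 kPa, rounded to 4 dp:

237.7914 kPa


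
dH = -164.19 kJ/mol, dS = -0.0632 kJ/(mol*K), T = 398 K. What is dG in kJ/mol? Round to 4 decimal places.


Gibbs: dG = dH - T*dS (consistent units, dS already in kJ/(mol*K)).
T*dS = 398 * -0.0632 = -25.1536
dG = -164.19 - (-25.1536)
dG = -139.0364 kJ/mol, rounded to 4 dp:

-139.0364 kJ/mol


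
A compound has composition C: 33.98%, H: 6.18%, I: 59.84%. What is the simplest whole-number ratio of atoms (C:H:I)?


Assume 100 g of compound, divide each mass% by atomic mass to get moles, then normalize by the smallest to get a raw atom ratio.
Moles per 100 g: C: 33.98/12.011 = 2.8291, H: 6.18/1.008 = 6.131, I: 59.84/126.904 = 0.4715
Raw ratio (divide by min = 0.4715): C: 6.0, H: 13.002, I: 1.0
Multiply by 1 to clear fractions: C: 6.0 ~= 6, H: 13.002 ~= 13, I: 1.0 ~= 1
Reduce by GCD to get the simplest whole-number ratio:

6:13:1


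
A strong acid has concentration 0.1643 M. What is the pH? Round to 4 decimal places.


A strong acid dissociates completely, so [H+] equals the given concentration.
pH = -log10([H+]) = -log10(0.1643)
pH = 0.78436244, rounded to 4 dp:

0.7844


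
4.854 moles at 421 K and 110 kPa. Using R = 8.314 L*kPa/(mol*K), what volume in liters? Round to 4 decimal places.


PV = nRT, solve for V = nRT / P.
nRT = 4.854 * 8.314 * 421 = 16989.9417
V = 16989.9417 / 110
V = 154.45401545 L, rounded to 4 dp:

154.4540 L


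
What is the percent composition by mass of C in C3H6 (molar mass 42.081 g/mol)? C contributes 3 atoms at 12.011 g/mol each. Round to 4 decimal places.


pct = 100 * (n_elem * M_elem) / M_total
mass_contribution = 3 * 12.011 = 36.033 g/mol
pct = 100 * 36.033 / 42.081
pct = 85.62771797 %, rounded to 4 dp:

85.6277 %


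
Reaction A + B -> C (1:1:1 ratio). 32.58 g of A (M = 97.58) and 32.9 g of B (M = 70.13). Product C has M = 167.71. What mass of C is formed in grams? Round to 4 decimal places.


Find moles of each reactant; the smaller value is the limiting reagent in a 1:1:1 reaction, so moles_C equals moles of the limiter.
n_A = mass_A / M_A = 32.58 / 97.58 = 0.33388 mol
n_B = mass_B / M_B = 32.9 / 70.13 = 0.469129 mol
Limiting reagent: A (smaller), n_limiting = 0.33388 mol
mass_C = n_limiting * M_C = 0.33388 * 167.71
mass_C = 55.9950148 g, rounded to 4 dp:

55.9950 g


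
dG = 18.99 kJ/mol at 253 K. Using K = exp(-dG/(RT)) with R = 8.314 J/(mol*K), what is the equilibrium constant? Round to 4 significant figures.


dG is in kJ/mol; multiply by 1000 to match R in J/(mol*K).
RT = 8.314 * 253 = 2103.442 J/mol
exponent = -dG*1000 / (RT) = -(18.99*1000) / 2103.442 = -9.02805972
K = exp(-9.02805972)
K = 0.00011999509, rounded to 4 significant figures:

0.0001200


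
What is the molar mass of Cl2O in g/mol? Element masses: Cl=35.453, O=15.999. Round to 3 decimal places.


M = sum(count * atomic_mass) over atoms.
M = 2*35.453 + 1*15.999
M = 70.906 + 15.999
M = 86.905 g/mol, rounded to 3 dp:

86.905 g/mol


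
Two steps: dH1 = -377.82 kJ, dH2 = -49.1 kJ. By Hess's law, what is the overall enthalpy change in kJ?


Hess's law: enthalpy is a state function, so add the step enthalpies.
dH_total = dH1 + dH2 = -377.82 + (-49.1)
dH_total = -426.92 kJ:

-426.92 kJ


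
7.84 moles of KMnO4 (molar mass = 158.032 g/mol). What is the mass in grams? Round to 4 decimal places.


mass = n * M
mass = 7.84 * 158.032
mass = 1238.97088 g, rounded to 4 dp:

1238.9709 g


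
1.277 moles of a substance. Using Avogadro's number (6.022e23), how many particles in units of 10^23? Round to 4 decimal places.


N = n * NA, then divide by 1e23 for the requested units.
N / 1e23 = n * 6.022
N / 1e23 = 1.277 * 6.022
N / 1e23 = 7.690094, rounded to 4 dp:

7.6901


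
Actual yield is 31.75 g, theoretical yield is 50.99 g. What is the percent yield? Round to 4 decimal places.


% yield = 100 * actual / theoretical
% yield = 100 * 31.75 / 50.99
% yield = 62.2671112 %, rounded to 4 dp:

62.2671 %


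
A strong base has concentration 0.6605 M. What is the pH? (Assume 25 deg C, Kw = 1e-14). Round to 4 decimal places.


A strong base dissociates completely, so [OH-] equals the given concentration.
pOH = -log10([OH-]) = -log10(0.6605) = 0.180127
pH = 14 - pOH = 14 - 0.180127
pH = 13.819873, rounded to 4 dp:

13.8199


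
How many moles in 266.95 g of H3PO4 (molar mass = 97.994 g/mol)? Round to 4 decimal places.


n = mass / M
n = 266.95 / 97.994
n = 2.72414638 mol, rounded to 4 dp:

2.7241 mol


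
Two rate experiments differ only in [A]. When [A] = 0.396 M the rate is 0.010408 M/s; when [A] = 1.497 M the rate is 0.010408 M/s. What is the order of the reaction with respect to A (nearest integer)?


Rate is proportional to [A]^n, so rate2/rate1 = ([A]2/[A]1)^n. Take logs to solve for n.
rate2/rate1 = 0.010408 / 0.010408 = 1.0
[A]2/[A]1 = 1.497 / 0.396 = 3.7803
n = ln(1.0) / ln(3.7803) = 0.0
Nearest integer order:

0


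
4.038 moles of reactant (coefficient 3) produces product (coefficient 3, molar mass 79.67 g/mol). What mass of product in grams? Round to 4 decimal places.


Use the coefficient ratio to convert reactant moles to product moles, then multiply by the product's molar mass.
moles_P = moles_R * (coeff_P / coeff_R) = 4.038 * (3/3) = 4.038
mass_P = moles_P * M_P = 4.038 * 79.67
mass_P = 321.70746 g, rounded to 4 dp:

321.7075 g


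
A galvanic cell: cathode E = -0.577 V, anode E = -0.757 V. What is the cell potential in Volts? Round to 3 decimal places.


Standard cell potential: E_cell = E_cathode - E_anode.
E_cell = -0.577 - (-0.757)
E_cell = 0.18 V, rounded to 3 dp:

0.180 V


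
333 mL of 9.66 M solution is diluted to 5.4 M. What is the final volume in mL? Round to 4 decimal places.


Dilution: M1*V1 = M2*V2, solve for V2.
V2 = M1*V1 / M2
V2 = 9.66 * 333 / 5.4
V2 = 3216.78 / 5.4
V2 = 595.7 mL, rounded to 4 dp:

595.7000 mL


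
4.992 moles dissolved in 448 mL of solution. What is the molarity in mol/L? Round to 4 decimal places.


Convert volume to liters: V_L = V_mL / 1000.
V_L = 448 / 1000 = 0.448 L
M = n / V_L = 4.992 / 0.448
M = 11.14285714 mol/L, rounded to 4 dp:

11.1429 mol/L


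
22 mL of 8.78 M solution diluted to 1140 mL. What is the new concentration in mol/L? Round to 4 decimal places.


Dilution: M1*V1 = M2*V2, solve for M2.
M2 = M1*V1 / V2
M2 = 8.78 * 22 / 1140
M2 = 193.16 / 1140
M2 = 0.1694386 mol/L, rounded to 4 dp:

0.1694 mol/L


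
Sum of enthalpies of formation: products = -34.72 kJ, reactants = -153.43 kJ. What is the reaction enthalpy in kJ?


dH_rxn = sum(dH_f products) - sum(dH_f reactants)
dH_rxn = -34.72 - (-153.43)
dH_rxn = 118.71 kJ:

118.71 kJ


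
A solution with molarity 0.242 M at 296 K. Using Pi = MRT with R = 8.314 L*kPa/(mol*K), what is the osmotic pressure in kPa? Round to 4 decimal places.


Osmotic pressure (van't Hoff): Pi = M*R*T.
RT = 8.314 * 296 = 2460.944
Pi = 0.242 * 2460.944
Pi = 595.548448 kPa, rounded to 4 dp:

595.5484 kPa


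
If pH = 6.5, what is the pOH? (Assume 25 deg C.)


At 25 deg C, pH + pOH = 14.
pOH = 14 - pH = 14 - 6.5
pOH = 7.5:

7.50


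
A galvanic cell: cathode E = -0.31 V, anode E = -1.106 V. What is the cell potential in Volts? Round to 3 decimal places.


Standard cell potential: E_cell = E_cathode - E_anode.
E_cell = -0.31 - (-1.106)
E_cell = 0.796 V, rounded to 3 dp:

0.796 V


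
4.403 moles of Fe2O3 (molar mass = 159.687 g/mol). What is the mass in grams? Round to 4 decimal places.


mass = n * M
mass = 4.403 * 159.687
mass = 703.101861 g, rounded to 4 dp:

703.1019 g


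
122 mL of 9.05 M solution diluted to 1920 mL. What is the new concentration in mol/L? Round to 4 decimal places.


Dilution: M1*V1 = M2*V2, solve for M2.
M2 = M1*V1 / V2
M2 = 9.05 * 122 / 1920
M2 = 1104.1 / 1920
M2 = 0.57505208 mol/L, rounded to 4 dp:

0.5751 mol/L


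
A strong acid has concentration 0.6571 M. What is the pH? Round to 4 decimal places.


A strong acid dissociates completely, so [H+] equals the given concentration.
pH = -log10([H+]) = -log10(0.6571)
pH = 0.18236853, rounded to 4 dp:

0.1824


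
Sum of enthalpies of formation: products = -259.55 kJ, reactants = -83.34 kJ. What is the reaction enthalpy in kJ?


dH_rxn = sum(dH_f products) - sum(dH_f reactants)
dH_rxn = -259.55 - (-83.34)
dH_rxn = -176.21 kJ:

-176.21 kJ


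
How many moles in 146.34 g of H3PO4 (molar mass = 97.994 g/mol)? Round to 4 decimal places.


n = mass / M
n = 146.34 / 97.994
n = 1.49335674 mol, rounded to 4 dp:

1.4934 mol


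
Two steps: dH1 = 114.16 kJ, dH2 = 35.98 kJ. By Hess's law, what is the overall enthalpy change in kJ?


Hess's law: enthalpy is a state function, so add the step enthalpies.
dH_total = dH1 + dH2 = 114.16 + (35.98)
dH_total = 150.14 kJ:

150.14 kJ


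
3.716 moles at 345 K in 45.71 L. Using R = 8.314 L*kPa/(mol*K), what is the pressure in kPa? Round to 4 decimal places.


PV = nRT, solve for P = nRT / V.
nRT = 3.716 * 8.314 * 345 = 10658.7143
P = 10658.7143 / 45.71
P = 233.18123605 kPa, rounded to 4 dp:

233.1812 kPa


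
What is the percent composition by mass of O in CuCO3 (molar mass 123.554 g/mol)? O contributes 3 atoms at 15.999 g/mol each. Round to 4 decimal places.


pct = 100 * (n_elem * M_elem) / M_total
mass_contribution = 3 * 15.999 = 47.997 g/mol
pct = 100 * 47.997 / 123.554
pct = 38.84698189 %, rounded to 4 dp:

38.8470 %


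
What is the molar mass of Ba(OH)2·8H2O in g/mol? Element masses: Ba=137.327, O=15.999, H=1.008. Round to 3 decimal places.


M = sum(count * atomic_mass) over atoms.
M = 1*137.327 + 10*15.999 + 18*1.008
M = 137.327 + 159.99 + 18.144
M = 315.461 g/mol, rounded to 3 dp:

315.461 g/mol


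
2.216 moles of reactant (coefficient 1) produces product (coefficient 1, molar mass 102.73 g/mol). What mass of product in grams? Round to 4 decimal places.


Use the coefficient ratio to convert reactant moles to product moles, then multiply by the product's molar mass.
moles_P = moles_R * (coeff_P / coeff_R) = 2.216 * (1/1) = 2.216
mass_P = moles_P * M_P = 2.216 * 102.73
mass_P = 227.64968 g, rounded to 4 dp:

227.6497 g


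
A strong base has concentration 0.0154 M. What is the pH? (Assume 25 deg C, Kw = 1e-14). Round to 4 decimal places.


A strong base dissociates completely, so [OH-] equals the given concentration.
pOH = -log10([OH-]) = -log10(0.0154) = 1.812479
pH = 14 - pOH = 14 - 1.812479
pH = 12.187521, rounded to 4 dp:

12.1875


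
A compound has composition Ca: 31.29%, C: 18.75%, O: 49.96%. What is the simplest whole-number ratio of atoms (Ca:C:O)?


Assume 100 g of compound, divide each mass% by atomic mass to get moles, then normalize by the smallest to get a raw atom ratio.
Moles per 100 g: Ca: 31.29/40.078 = 0.7807, C: 18.75/12.011 = 1.5611, O: 49.96/15.999 = 3.1227
Raw ratio (divide by min = 0.7807): Ca: 1.0, C: 2.0, O: 4.0
Multiply by 1 to clear fractions: Ca: 1.0 ~= 1, C: 2.0 ~= 2, O: 4.0 ~= 4
Reduce by GCD to get the simplest whole-number ratio:

1:2:4


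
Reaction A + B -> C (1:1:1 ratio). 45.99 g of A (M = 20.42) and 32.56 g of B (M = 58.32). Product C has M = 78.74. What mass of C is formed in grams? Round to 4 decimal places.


Find moles of each reactant; the smaller value is the limiting reagent in a 1:1:1 reaction, so moles_C equals moles of the limiter.
n_A = mass_A / M_A = 45.99 / 20.42 = 2.252204 mol
n_B = mass_B / M_B = 32.56 / 58.32 = 0.558299 mol
Limiting reagent: B (smaller), n_limiting = 0.558299 mol
mass_C = n_limiting * M_C = 0.558299 * 78.74
mass_C = 43.96046326 g, rounded to 4 dp:

43.9605 g


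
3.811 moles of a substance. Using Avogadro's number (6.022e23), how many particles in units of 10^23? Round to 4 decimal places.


N = n * NA, then divide by 1e23 for the requested units.
N / 1e23 = n * 6.022
N / 1e23 = 3.811 * 6.022
N / 1e23 = 22.949842, rounded to 4 dp:

22.9498


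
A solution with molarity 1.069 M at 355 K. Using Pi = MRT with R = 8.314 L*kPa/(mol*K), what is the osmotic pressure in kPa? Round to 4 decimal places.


Osmotic pressure (van't Hoff): Pi = M*R*T.
RT = 8.314 * 355 = 2951.47
Pi = 1.069 * 2951.47
Pi = 3155.12143 kPa, rounded to 4 dp:

3155.1214 kPa


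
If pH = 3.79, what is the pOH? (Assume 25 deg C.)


At 25 deg C, pH + pOH = 14.
pOH = 14 - pH = 14 - 3.79
pOH = 10.21:

10.21


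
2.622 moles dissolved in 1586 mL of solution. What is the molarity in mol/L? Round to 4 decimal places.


Convert volume to liters: V_L = V_mL / 1000.
V_L = 1586 / 1000 = 1.586 L
M = n / V_L = 2.622 / 1.586
M = 1.65321564 mol/L, rounded to 4 dp:

1.6532 mol/L


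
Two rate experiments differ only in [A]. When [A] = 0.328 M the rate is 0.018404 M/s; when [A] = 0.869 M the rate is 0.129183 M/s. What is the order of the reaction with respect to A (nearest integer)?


Rate is proportional to [A]^n, so rate2/rate1 = ([A]2/[A]1)^n. Take logs to solve for n.
rate2/rate1 = 0.129183 / 0.018404 = 7.0193
[A]2/[A]1 = 0.869 / 0.328 = 2.6494
n = ln(7.0193) / ln(2.6494) = 2.0
Nearest integer order:

2


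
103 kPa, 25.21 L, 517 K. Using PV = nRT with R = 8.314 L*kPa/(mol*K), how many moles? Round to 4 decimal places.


PV = nRT, solve for n = PV / (RT).
PV = 103 * 25.21 = 2596.63
RT = 8.314 * 517 = 4298.338
n = 2596.63 / 4298.338
n = 0.60410093 mol, rounded to 4 dp:

0.6041 mol


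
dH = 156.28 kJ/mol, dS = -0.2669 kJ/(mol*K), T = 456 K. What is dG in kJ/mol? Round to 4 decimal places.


Gibbs: dG = dH - T*dS (consistent units, dS already in kJ/(mol*K)).
T*dS = 456 * -0.2669 = -121.7064
dG = 156.28 - (-121.7064)
dG = 277.9864 kJ/mol, rounded to 4 dp:

277.9864 kJ/mol


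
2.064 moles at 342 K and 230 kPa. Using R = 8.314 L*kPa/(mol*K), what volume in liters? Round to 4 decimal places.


PV = nRT, solve for V = nRT / P.
nRT = 2.064 * 8.314 * 342 = 5868.7528
V = 5868.7528 / 230
V = 25.51631652 L, rounded to 4 dp:

25.5163 L


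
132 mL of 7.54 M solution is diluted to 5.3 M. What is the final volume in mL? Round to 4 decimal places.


Dilution: M1*V1 = M2*V2, solve for V2.
V2 = M1*V1 / M2
V2 = 7.54 * 132 / 5.3
V2 = 995.28 / 5.3
V2 = 187.78867925 mL, rounded to 4 dp:

187.7887 mL


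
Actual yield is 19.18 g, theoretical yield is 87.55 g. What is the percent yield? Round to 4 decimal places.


% yield = 100 * actual / theoretical
% yield = 100 * 19.18 / 87.55
% yield = 21.90748144 %, rounded to 4 dp:

21.9075 %


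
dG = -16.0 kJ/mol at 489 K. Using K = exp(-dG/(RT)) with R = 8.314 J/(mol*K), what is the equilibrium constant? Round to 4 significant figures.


dG is in kJ/mol; multiply by 1000 to match R in J/(mol*K).
RT = 8.314 * 489 = 4065.546 J/mol
exponent = -dG*1000 / (RT) = -(-16.0*1000) / 4065.546 = 3.93551075
K = exp(3.93551075)
K = 51.188288, rounded to 4 significant figures:

51.19


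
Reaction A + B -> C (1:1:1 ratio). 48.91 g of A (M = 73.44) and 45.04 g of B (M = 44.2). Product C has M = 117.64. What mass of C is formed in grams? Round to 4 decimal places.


Find moles of each reactant; the smaller value is the limiting reagent in a 1:1:1 reaction, so moles_C equals moles of the limiter.
n_A = mass_A / M_A = 48.91 / 73.44 = 0.665986 mol
n_B = mass_B / M_B = 45.04 / 44.2 = 1.019005 mol
Limiting reagent: A (smaller), n_limiting = 0.665986 mol
mass_C = n_limiting * M_C = 0.665986 * 117.64
mass_C = 78.34659304 g, rounded to 4 dp:

78.3466 g


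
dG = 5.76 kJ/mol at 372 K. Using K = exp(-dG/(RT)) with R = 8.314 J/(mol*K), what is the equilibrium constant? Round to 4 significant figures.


dG is in kJ/mol; multiply by 1000 to match R in J/(mol*K).
RT = 8.314 * 372 = 3092.808 J/mol
exponent = -dG*1000 / (RT) = -(5.76*1000) / 3092.808 = -1.86238525
K = exp(-1.86238525)
K = 0.15530175, rounded to 4 significant figures:

0.1553


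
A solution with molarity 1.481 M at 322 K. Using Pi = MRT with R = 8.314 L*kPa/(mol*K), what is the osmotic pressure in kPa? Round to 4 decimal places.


Osmotic pressure (van't Hoff): Pi = M*R*T.
RT = 8.314 * 322 = 2677.108
Pi = 1.481 * 2677.108
Pi = 3964.796948 kPa, rounded to 4 dp:

3964.7969 kPa


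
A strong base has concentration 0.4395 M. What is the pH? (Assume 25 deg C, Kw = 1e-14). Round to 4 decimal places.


A strong base dissociates completely, so [OH-] equals the given concentration.
pOH = -log10([OH-]) = -log10(0.4395) = 0.357041
pH = 14 - pOH = 14 - 0.357041
pH = 13.642959, rounded to 4 dp:

13.6430


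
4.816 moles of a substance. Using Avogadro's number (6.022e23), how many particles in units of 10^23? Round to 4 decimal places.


N = n * NA, then divide by 1e23 for the requested units.
N / 1e23 = n * 6.022
N / 1e23 = 4.816 * 6.022
N / 1e23 = 29.001952, rounded to 4 dp:

29.0020


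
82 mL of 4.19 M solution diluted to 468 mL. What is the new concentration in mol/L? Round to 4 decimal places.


Dilution: M1*V1 = M2*V2, solve for M2.
M2 = M1*V1 / V2
M2 = 4.19 * 82 / 468
M2 = 343.58 / 468
M2 = 0.7341453 mol/L, rounded to 4 dp:

0.7341 mol/L


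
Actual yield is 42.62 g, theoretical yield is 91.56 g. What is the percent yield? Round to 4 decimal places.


% yield = 100 * actual / theoretical
% yield = 100 * 42.62 / 91.56
% yield = 46.54871123 %, rounded to 4 dp:

46.5487 %


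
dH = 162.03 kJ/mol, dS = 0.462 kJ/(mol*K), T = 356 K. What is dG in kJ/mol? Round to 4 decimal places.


Gibbs: dG = dH - T*dS (consistent units, dS already in kJ/(mol*K)).
T*dS = 356 * 0.462 = 164.472
dG = 162.03 - (164.472)
dG = -2.442 kJ/mol, rounded to 4 dp:

-2.4420 kJ/mol


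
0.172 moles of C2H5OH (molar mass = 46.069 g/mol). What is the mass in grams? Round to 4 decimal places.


mass = n * M
mass = 0.172 * 46.069
mass = 7.923868 g, rounded to 4 dp:

7.9239 g


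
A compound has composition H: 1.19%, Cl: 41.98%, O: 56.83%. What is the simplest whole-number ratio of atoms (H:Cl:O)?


Assume 100 g of compound, divide each mass% by atomic mass to get moles, then normalize by the smallest to get a raw atom ratio.
Moles per 100 g: H: 1.19/1.008 = 1.1806, Cl: 41.98/35.453 = 1.1841, O: 56.83/15.999 = 3.5521
Raw ratio (divide by min = 1.1806): H: 1.0, Cl: 1.003, O: 3.009
Multiply by 1 to clear fractions: H: 1.0 ~= 1, Cl: 1.003 ~= 1, O: 3.009 ~= 3
Reduce by GCD to get the simplest whole-number ratio:

1:1:3


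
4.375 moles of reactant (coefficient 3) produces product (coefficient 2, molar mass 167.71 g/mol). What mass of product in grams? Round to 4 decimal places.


Use the coefficient ratio to convert reactant moles to product moles, then multiply by the product's molar mass.
moles_P = moles_R * (coeff_P / coeff_R) = 4.375 * (2/3) = 2.916667
mass_P = moles_P * M_P = 2.916667 * 167.71
mass_P = 489.15422257 g, rounded to 4 dp:

489.1542 g
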